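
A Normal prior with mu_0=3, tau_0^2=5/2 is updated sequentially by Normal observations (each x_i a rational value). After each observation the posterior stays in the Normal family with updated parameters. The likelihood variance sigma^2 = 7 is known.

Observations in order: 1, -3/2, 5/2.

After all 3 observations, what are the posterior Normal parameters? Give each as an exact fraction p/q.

obs 1: x=1 → posterior Normal(47/19, 35/19)
obs 2: x=-3/2 → posterior Normal(79/48, 35/24)
obs 3: x=5/2 → posterior Normal(52/29, 35/29)

mu_0=52/29, tau_0^2=35/29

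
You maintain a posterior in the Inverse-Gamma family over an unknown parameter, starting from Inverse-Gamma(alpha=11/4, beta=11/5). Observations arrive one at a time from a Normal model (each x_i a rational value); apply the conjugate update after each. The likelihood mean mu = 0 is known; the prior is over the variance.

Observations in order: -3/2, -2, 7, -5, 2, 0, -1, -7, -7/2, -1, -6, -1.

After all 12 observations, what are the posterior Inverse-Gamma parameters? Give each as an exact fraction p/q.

alpha=35/4, beta=1889/20

obs 1: x=-3/2 → posterior Inverse-Gamma(13/4, 133/40)
obs 2: x=-2 → posterior Inverse-Gamma(15/4, 213/40)
obs 3: x=7 → posterior Inverse-Gamma(17/4, 1193/40)
obs 4: x=-5 → posterior Inverse-Gamma(19/4, 1693/40)
obs 5: x=2 → posterior Inverse-Gamma(21/4, 1773/40)
obs 6: x=0 → posterior Inverse-Gamma(23/4, 1773/40)
obs 7: x=-1 → posterior Inverse-Gamma(25/4, 1793/40)
obs 8: x=-7 → posterior Inverse-Gamma(27/4, 2773/40)
obs 9: x=-7/2 → posterior Inverse-Gamma(29/4, 1509/20)
obs 10: x=-1 → posterior Inverse-Gamma(31/4, 1519/20)
obs 11: x=-6 → posterior Inverse-Gamma(33/4, 1879/20)
obs 12: x=-1 → posterior Inverse-Gamma(35/4, 1889/20)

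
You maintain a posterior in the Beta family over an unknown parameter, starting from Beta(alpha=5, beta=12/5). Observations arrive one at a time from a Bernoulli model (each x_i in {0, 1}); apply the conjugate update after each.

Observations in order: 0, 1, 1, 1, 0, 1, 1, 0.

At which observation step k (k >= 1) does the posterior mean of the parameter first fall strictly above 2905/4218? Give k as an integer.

obs 1: x=0 → posterior Beta(5, 17/5)
obs 2: x=1 → posterior Beta(6, 17/5)
obs 3: x=1 → posterior Beta(7, 17/5)
obs 4: x=1 → posterior Beta(8, 17/5)
obs 5: x=0 → posterior Beta(8, 22/5)
obs 6: x=1 → posterior Beta(9, 22/5)
obs 7: x=1 → posterior Beta(10, 22/5)
obs 8: x=0 → posterior Beta(10, 27/5)

k = 4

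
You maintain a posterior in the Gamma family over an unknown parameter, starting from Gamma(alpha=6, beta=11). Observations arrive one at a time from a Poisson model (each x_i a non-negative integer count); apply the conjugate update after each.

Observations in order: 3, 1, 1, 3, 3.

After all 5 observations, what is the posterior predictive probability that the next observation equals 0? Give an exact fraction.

obs 1: x=3 → posterior Gamma(9, 12)
obs 2: x=1 → posterior Gamma(10, 13)
obs 3: x=1 → posterior Gamma(11, 14)
obs 4: x=3 → posterior Gamma(14, 15)
obs 5: x=3 → posterior Gamma(17, 16)

295147905179352825856/827240261886336764177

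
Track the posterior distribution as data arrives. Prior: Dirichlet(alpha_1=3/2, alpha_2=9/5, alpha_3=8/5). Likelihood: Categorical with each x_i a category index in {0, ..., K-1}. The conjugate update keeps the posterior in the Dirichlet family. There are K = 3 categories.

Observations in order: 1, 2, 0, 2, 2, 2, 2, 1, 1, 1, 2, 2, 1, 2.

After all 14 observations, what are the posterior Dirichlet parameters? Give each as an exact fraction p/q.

alpha_1=5/2, alpha_2=34/5, alpha_3=48/5

obs 1: x=1 → posterior Dirichlet(3/2, 14/5, 8/5)
obs 2: x=2 → posterior Dirichlet(3/2, 14/5, 13/5)
obs 3: x=0 → posterior Dirichlet(5/2, 14/5, 13/5)
obs 4: x=2 → posterior Dirichlet(5/2, 14/5, 18/5)
obs 5: x=2 → posterior Dirichlet(5/2, 14/5, 23/5)
obs 6: x=2 → posterior Dirichlet(5/2, 14/5, 28/5)
obs 7: x=2 → posterior Dirichlet(5/2, 14/5, 33/5)
obs 8: x=1 → posterior Dirichlet(5/2, 19/5, 33/5)
obs 9: x=1 → posterior Dirichlet(5/2, 24/5, 33/5)
obs 10: x=1 → posterior Dirichlet(5/2, 29/5, 33/5)
obs 11: x=2 → posterior Dirichlet(5/2, 29/5, 38/5)
obs 12: x=2 → posterior Dirichlet(5/2, 29/5, 43/5)
obs 13: x=1 → posterior Dirichlet(5/2, 34/5, 43/5)
obs 14: x=2 → posterior Dirichlet(5/2, 34/5, 48/5)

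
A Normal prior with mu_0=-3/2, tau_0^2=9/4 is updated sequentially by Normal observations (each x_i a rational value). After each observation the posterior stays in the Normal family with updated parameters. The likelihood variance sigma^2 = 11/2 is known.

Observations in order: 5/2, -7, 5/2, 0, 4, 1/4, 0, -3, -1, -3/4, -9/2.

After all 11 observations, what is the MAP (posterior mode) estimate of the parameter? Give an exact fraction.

-96/121

obs 1: x=5/2 → posterior Normal(-21/62, 99/62)
obs 2: x=-7 → posterior Normal(-147/80, 99/80)
obs 3: x=5/2 → posterior Normal(-51/49, 99/98)
obs 4: x=0 → posterior Normal(-51/58, 99/116)
obs 5: x=4 → posterior Normal(-15/67, 99/134)
obs 6: x=1/4 → posterior Normal(-51/304, 99/152)
obs 7: x=0 → posterior Normal(-3/20, 99/170)
obs 8: x=-3 → posterior Normal(-159/376, 99/188)
obs 9: x=-1 → posterior Normal(-195/412, 99/206)
obs 10: x=-3/4 → posterior Normal(-111/224, 99/224)
obs 11: x=-9/2 → posterior Normal(-96/121, 9/22)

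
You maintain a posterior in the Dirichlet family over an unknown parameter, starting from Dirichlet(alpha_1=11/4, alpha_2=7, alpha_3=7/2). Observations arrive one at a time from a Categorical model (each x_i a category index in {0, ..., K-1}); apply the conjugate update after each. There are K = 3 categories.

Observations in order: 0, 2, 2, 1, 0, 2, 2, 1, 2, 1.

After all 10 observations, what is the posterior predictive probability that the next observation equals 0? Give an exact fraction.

obs 1: x=0 → posterior Dirichlet(15/4, 7, 7/2)
obs 2: x=2 → posterior Dirichlet(15/4, 7, 9/2)
obs 3: x=2 → posterior Dirichlet(15/4, 7, 11/2)
obs 4: x=1 → posterior Dirichlet(15/4, 8, 11/2)
obs 5: x=0 → posterior Dirichlet(19/4, 8, 11/2)
obs 6: x=2 → posterior Dirichlet(19/4, 8, 13/2)
obs 7: x=2 → posterior Dirichlet(19/4, 8, 15/2)
obs 8: x=1 → posterior Dirichlet(19/4, 9, 15/2)
obs 9: x=2 → posterior Dirichlet(19/4, 9, 17/2)
obs 10: x=1 → posterior Dirichlet(19/4, 10, 17/2)

19/93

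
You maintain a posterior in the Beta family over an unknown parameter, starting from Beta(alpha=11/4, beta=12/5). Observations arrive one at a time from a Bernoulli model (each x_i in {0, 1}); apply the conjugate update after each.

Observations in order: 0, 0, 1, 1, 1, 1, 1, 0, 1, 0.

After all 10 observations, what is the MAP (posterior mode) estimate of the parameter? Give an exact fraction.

155/263

obs 1: x=0 → posterior Beta(11/4, 17/5)
obs 2: x=0 → posterior Beta(11/4, 22/5)
obs 3: x=1 → posterior Beta(15/4, 22/5)
obs 4: x=1 → posterior Beta(19/4, 22/5)
obs 5: x=1 → posterior Beta(23/4, 22/5)
obs 6: x=1 → posterior Beta(27/4, 22/5)
obs 7: x=1 → posterior Beta(31/4, 22/5)
obs 8: x=0 → posterior Beta(31/4, 27/5)
obs 9: x=1 → posterior Beta(35/4, 27/5)
obs 10: x=0 → posterior Beta(35/4, 32/5)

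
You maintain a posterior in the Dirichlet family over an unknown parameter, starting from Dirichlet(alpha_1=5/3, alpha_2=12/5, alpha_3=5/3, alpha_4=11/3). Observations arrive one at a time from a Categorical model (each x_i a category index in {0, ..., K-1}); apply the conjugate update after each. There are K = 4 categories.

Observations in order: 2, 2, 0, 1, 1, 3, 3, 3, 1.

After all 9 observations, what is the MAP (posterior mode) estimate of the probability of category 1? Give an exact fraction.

obs 1: x=2 → posterior Dirichlet(5/3, 12/5, 8/3, 11/3)
obs 2: x=2 → posterior Dirichlet(5/3, 12/5, 11/3, 11/3)
obs 3: x=0 → posterior Dirichlet(8/3, 12/5, 11/3, 11/3)
obs 4: x=1 → posterior Dirichlet(8/3, 17/5, 11/3, 11/3)
obs 5: x=1 → posterior Dirichlet(8/3, 22/5, 11/3, 11/3)
obs 6: x=3 → posterior Dirichlet(8/3, 22/5, 11/3, 14/3)
obs 7: x=3 → posterior Dirichlet(8/3, 22/5, 11/3, 17/3)
obs 8: x=3 → posterior Dirichlet(8/3, 22/5, 11/3, 20/3)
obs 9: x=1 → posterior Dirichlet(8/3, 27/5, 11/3, 20/3)

11/36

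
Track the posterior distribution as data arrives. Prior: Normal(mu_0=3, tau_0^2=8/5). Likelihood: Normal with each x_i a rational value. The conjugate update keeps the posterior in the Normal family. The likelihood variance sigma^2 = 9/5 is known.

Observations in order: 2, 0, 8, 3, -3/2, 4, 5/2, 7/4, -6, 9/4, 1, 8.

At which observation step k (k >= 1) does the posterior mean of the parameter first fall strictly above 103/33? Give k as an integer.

obs 1: x=2 → posterior Normal(43/17, 72/85)
obs 2: x=0 → posterior Normal(43/25, 72/125)
obs 3: x=8 → posterior Normal(107/33, 24/55)
obs 4: x=3 → posterior Normal(131/41, 72/205)
obs 5: x=-3/2 → posterior Normal(17/7, 72/245)
obs 6: x=4 → posterior Normal(151/57, 24/95)
obs 7: x=5/2 → posterior Normal(171/65, 72/325)
obs 8: x=7/4 → posterior Normal(185/73, 72/365)
obs 9: x=-6 → posterior Normal(137/81, 8/45)
obs 10: x=9/4 → posterior Normal(155/89, 72/445)
obs 11: x=1 → posterior Normal(163/97, 72/485)
obs 12: x=8 → posterior Normal(227/105, 24/175)

k = 3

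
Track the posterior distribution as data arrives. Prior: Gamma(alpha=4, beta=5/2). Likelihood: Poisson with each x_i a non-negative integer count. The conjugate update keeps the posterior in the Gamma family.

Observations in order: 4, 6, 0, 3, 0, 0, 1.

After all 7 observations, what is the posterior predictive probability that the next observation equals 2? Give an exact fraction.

7913678622641254356495916/30913158827439060959688489

obs 1: x=4 → posterior Gamma(8, 7/2)
obs 2: x=6 → posterior Gamma(14, 9/2)
obs 3: x=0 → posterior Gamma(14, 11/2)
obs 4: x=3 → posterior Gamma(17, 13/2)
obs 5: x=0 → posterior Gamma(17, 15/2)
obs 6: x=0 → posterior Gamma(17, 17/2)
obs 7: x=1 → posterior Gamma(18, 19/2)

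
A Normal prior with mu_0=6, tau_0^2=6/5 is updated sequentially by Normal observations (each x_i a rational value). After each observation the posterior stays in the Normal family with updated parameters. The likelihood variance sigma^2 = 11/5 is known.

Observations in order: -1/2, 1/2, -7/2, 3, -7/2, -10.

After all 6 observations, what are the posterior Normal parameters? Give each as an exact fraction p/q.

mu_0=-18/47, tau_0^2=66/235

obs 1: x=-1/2 → posterior Normal(63/17, 66/85)
obs 2: x=1/2 → posterior Normal(66/23, 66/115)
obs 3: x=-7/2 → posterior Normal(45/29, 66/145)
obs 4: x=3 → posterior Normal(9/5, 66/175)
obs 5: x=-7/2 → posterior Normal(42/41, 66/205)
obs 6: x=-10 → posterior Normal(-18/47, 66/235)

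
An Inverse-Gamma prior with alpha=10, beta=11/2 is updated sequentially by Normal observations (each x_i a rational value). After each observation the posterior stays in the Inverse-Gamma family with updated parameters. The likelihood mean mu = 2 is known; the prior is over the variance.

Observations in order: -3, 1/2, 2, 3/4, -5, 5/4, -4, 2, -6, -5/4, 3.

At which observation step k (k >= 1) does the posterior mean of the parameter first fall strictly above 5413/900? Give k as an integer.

k = 9

obs 1: x=-3 → posterior Inverse-Gamma(21/2, 18)
obs 2: x=1/2 → posterior Inverse-Gamma(11, 153/8)
obs 3: x=2 → posterior Inverse-Gamma(23/2, 153/8)
obs 4: x=3/4 → posterior Inverse-Gamma(12, 637/32)
obs 5: x=-5 → posterior Inverse-Gamma(25/2, 1421/32)
obs 6: x=5/4 → posterior Inverse-Gamma(13, 715/16)
obs 7: x=-4 → posterior Inverse-Gamma(27/2, 1003/16)
obs 8: x=2 → posterior Inverse-Gamma(14, 1003/16)
obs 9: x=-6 → posterior Inverse-Gamma(29/2, 1515/16)
obs 10: x=-5/4 → posterior Inverse-Gamma(15, 3199/32)
obs 11: x=3 → posterior Inverse-Gamma(31/2, 3215/32)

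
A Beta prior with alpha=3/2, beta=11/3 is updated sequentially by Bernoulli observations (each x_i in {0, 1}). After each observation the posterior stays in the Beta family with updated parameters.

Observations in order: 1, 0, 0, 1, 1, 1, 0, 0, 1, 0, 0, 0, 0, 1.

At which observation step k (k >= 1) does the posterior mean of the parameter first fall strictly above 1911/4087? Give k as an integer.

k = 6

obs 1: x=1 → posterior Beta(5/2, 11/3)
obs 2: x=0 → posterior Beta(5/2, 14/3)
obs 3: x=0 → posterior Beta(5/2, 17/3)
obs 4: x=1 → posterior Beta(7/2, 17/3)
obs 5: x=1 → posterior Beta(9/2, 17/3)
obs 6: x=1 → posterior Beta(11/2, 17/3)
obs 7: x=0 → posterior Beta(11/2, 20/3)
obs 8: x=0 → posterior Beta(11/2, 23/3)
obs 9: x=1 → posterior Beta(13/2, 23/3)
obs 10: x=0 → posterior Beta(13/2, 26/3)
obs 11: x=0 → posterior Beta(13/2, 29/3)
obs 12: x=0 → posterior Beta(13/2, 32/3)
obs 13: x=0 → posterior Beta(13/2, 35/3)
obs 14: x=1 → posterior Beta(15/2, 35/3)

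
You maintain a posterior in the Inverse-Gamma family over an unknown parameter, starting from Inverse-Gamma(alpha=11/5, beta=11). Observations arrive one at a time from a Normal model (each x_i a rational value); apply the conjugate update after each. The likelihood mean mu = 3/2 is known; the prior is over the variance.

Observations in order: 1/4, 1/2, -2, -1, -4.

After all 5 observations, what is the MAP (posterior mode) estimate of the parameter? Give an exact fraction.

obs 1: x=1/4 → posterior Inverse-Gamma(27/10, 377/32)
obs 2: x=1/2 → posterior Inverse-Gamma(16/5, 393/32)
obs 3: x=-2 → posterior Inverse-Gamma(37/10, 589/32)
obs 4: x=-1 → posterior Inverse-Gamma(21/5, 689/32)
obs 5: x=-4 → posterior Inverse-Gamma(47/10, 1173/32)

1955/304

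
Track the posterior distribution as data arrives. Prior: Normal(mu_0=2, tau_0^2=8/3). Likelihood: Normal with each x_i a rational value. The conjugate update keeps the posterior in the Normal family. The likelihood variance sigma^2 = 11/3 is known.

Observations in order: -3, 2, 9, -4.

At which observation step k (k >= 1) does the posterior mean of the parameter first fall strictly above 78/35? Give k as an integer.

obs 1: x=-3 → posterior Normal(-2/19, 88/57)
obs 2: x=2 → posterior Normal(14/27, 88/81)
obs 3: x=9 → posterior Normal(86/35, 88/105)
obs 4: x=-4 → posterior Normal(54/43, 88/129)

k = 3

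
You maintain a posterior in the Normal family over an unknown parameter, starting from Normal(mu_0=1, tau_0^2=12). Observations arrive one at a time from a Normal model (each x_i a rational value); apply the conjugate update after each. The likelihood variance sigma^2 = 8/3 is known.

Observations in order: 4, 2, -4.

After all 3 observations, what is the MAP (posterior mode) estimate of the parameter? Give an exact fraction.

obs 1: x=4 → posterior Normal(38/11, 24/11)
obs 2: x=2 → posterior Normal(14/5, 6/5)
obs 3: x=-4 → posterior Normal(20/29, 24/29)

20/29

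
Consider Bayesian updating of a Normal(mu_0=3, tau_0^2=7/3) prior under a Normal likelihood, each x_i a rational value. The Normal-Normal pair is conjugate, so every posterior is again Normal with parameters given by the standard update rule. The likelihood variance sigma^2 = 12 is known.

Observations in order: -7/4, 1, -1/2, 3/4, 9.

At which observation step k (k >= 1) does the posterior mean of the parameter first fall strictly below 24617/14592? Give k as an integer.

k = 4

obs 1: x=-7/4 → posterior Normal(383/172, 84/43)
obs 2: x=1 → posterior Normal(411/200, 42/25)
obs 3: x=-1/2 → posterior Normal(397/228, 28/19)
obs 4: x=3/4 → posterior Normal(209/128, 21/16)
obs 5: x=9 → posterior Normal(335/142, 84/71)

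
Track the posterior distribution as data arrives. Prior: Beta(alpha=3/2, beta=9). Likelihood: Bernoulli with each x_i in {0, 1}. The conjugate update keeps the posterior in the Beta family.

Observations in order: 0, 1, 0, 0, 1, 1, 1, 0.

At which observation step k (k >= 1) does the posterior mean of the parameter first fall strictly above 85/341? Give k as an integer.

k = 6

obs 1: x=0 → posterior Beta(3/2, 10)
obs 2: x=1 → posterior Beta(5/2, 10)
obs 3: x=0 → posterior Beta(5/2, 11)
obs 4: x=0 → posterior Beta(5/2, 12)
obs 5: x=1 → posterior Beta(7/2, 12)
obs 6: x=1 → posterior Beta(9/2, 12)
obs 7: x=1 → posterior Beta(11/2, 12)
obs 8: x=0 → posterior Beta(11/2, 13)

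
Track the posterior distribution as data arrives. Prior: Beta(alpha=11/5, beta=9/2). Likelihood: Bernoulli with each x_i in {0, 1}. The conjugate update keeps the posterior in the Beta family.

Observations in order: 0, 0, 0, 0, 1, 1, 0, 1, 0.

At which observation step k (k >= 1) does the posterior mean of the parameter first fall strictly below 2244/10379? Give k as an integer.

obs 1: x=0 → posterior Beta(11/5, 11/2)
obs 2: x=0 → posterior Beta(11/5, 13/2)
obs 3: x=0 → posterior Beta(11/5, 15/2)
obs 4: x=0 → posterior Beta(11/5, 17/2)
obs 5: x=1 → posterior Beta(16/5, 17/2)
obs 6: x=1 → posterior Beta(21/5, 17/2)
obs 7: x=0 → posterior Beta(21/5, 19/2)
obs 8: x=1 → posterior Beta(26/5, 19/2)
obs 9: x=0 → posterior Beta(26/5, 21/2)

k = 4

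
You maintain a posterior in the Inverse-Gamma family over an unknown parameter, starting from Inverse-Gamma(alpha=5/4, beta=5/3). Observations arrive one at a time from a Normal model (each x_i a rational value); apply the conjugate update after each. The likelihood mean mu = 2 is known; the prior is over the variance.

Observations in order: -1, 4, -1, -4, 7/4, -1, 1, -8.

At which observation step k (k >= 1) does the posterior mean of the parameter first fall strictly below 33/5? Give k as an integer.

k = 2

obs 1: x=-1 → posterior Inverse-Gamma(7/4, 37/6)
obs 2: x=4 → posterior Inverse-Gamma(9/4, 49/6)
obs 3: x=-1 → posterior Inverse-Gamma(11/4, 38/3)
obs 4: x=-4 → posterior Inverse-Gamma(13/4, 92/3)
obs 5: x=7/4 → posterior Inverse-Gamma(15/4, 2947/96)
obs 6: x=-1 → posterior Inverse-Gamma(17/4, 3379/96)
obs 7: x=1 → posterior Inverse-Gamma(19/4, 3427/96)
obs 8: x=-8 → posterior Inverse-Gamma(21/4, 8227/96)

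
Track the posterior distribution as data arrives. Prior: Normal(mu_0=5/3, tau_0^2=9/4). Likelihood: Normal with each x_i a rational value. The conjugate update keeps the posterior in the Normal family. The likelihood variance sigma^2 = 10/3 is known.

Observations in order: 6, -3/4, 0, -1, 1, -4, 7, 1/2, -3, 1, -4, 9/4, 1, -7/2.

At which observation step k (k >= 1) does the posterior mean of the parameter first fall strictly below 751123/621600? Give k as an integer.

obs 1: x=6 → posterior Normal(686/201, 90/67)
obs 2: x=-3/4 → posterior Normal(2501/1128, 45/47)
obs 3: x=0 → posterior Normal(2501/1452, 90/121)
obs 4: x=-1 → posterior Normal(2177/1776, 45/74)
obs 5: x=1 → posterior Normal(2501/2100, 18/35)
obs 6: x=-4 → posterior Normal(1205/2424, 45/101)
obs 7: x=7 → posterior Normal(3473/2748, 90/229)
obs 8: x=1/2 → posterior Normal(3635/3072, 45/128)
obs 9: x=-3 → posterior Normal(2663/3396, 90/283)
obs 10: x=1 → posterior Normal(2987/3720, 9/31)
obs 11: x=-4 → posterior Normal(1691/4044, 90/337)
obs 12: x=9/4 → posterior Normal(605/1092, 45/182)
obs 13: x=1 → posterior Normal(686/1173, 90/391)
obs 14: x=-7/2 → posterior Normal(805/2508, 45/209)

k = 5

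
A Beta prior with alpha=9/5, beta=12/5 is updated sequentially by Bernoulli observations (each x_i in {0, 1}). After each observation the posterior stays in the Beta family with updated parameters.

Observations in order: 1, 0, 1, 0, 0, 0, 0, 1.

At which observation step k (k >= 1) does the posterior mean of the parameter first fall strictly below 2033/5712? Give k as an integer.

obs 1: x=1 → posterior Beta(14/5, 12/5)
obs 2: x=0 → posterior Beta(14/5, 17/5)
obs 3: x=1 → posterior Beta(19/5, 17/5)
obs 4: x=0 → posterior Beta(19/5, 22/5)
obs 5: x=0 → posterior Beta(19/5, 27/5)
obs 6: x=0 → posterior Beta(19/5, 32/5)
obs 7: x=0 → posterior Beta(19/5, 37/5)
obs 8: x=1 → posterior Beta(24/5, 37/5)

k = 7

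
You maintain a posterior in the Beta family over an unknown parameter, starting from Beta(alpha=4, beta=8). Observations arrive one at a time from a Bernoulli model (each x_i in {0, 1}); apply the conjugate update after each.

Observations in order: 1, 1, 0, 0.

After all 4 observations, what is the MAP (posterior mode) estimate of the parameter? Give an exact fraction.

obs 1: x=1 → posterior Beta(5, 8)
obs 2: x=1 → posterior Beta(6, 8)
obs 3: x=0 → posterior Beta(6, 9)
obs 4: x=0 → posterior Beta(6, 10)

5/14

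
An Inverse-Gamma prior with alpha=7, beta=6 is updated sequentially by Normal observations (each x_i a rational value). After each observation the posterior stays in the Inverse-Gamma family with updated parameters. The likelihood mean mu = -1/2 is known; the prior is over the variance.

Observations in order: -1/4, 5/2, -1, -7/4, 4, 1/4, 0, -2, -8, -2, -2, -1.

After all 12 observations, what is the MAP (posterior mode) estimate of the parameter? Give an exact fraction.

obs 1: x=-1/4 → posterior Inverse-Gamma(15/2, 193/32)
obs 2: x=5/2 → posterior Inverse-Gamma(8, 337/32)
obs 3: x=-1 → posterior Inverse-Gamma(17/2, 341/32)
obs 4: x=-7/4 → posterior Inverse-Gamma(9, 183/16)
obs 5: x=4 → posterior Inverse-Gamma(19/2, 345/16)
obs 6: x=1/4 → posterior Inverse-Gamma(10, 699/32)
obs 7: x=0 → posterior Inverse-Gamma(21/2, 703/32)
obs 8: x=-2 → posterior Inverse-Gamma(11, 739/32)
obs 9: x=-8 → posterior Inverse-Gamma(23/2, 1639/32)
obs 10: x=-2 → posterior Inverse-Gamma(12, 1675/32)
obs 11: x=-2 → posterior Inverse-Gamma(25/2, 1711/32)
obs 12: x=-1 → posterior Inverse-Gamma(13, 1715/32)

245/64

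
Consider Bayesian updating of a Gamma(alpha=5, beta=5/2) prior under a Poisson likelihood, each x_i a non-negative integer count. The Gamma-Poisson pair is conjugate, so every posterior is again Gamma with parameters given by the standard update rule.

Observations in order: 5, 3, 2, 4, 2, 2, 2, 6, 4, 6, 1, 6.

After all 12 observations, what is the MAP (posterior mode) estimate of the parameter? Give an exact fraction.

obs 1: x=5 → posterior Gamma(10, 7/2)
obs 2: x=3 → posterior Gamma(13, 9/2)
obs 3: x=2 → posterior Gamma(15, 11/2)
obs 4: x=4 → posterior Gamma(19, 13/2)
obs 5: x=2 → posterior Gamma(21, 15/2)
obs 6: x=2 → posterior Gamma(23, 17/2)
obs 7: x=2 → posterior Gamma(25, 19/2)
obs 8: x=6 → posterior Gamma(31, 21/2)
obs 9: x=4 → posterior Gamma(35, 23/2)
obs 10: x=6 → posterior Gamma(41, 25/2)
obs 11: x=1 → posterior Gamma(42, 27/2)
obs 12: x=6 → posterior Gamma(48, 29/2)

94/29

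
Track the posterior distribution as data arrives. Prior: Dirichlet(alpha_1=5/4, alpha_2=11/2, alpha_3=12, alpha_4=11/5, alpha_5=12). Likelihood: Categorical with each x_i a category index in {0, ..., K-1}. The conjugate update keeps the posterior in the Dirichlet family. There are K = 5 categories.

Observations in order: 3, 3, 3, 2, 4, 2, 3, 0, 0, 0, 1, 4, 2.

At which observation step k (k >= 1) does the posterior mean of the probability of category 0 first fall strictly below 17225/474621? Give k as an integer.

obs 1: x=3 → posterior Dirichlet(5/4, 11/2, 12, 16/5, 12)
obs 2: x=3 → posterior Dirichlet(5/4, 11/2, 12, 21/5, 12)
obs 3: x=3 → posterior Dirichlet(5/4, 11/2, 12, 26/5, 12)
obs 4: x=2 → posterior Dirichlet(5/4, 11/2, 13, 26/5, 12)
obs 5: x=4 → posterior Dirichlet(5/4, 11/2, 13, 26/5, 13)
obs 6: x=2 → posterior Dirichlet(5/4, 11/2, 14, 26/5, 13)
obs 7: x=3 → posterior Dirichlet(5/4, 11/2, 14, 31/5, 13)
obs 8: x=0 → posterior Dirichlet(9/4, 11/2, 14, 31/5, 13)
obs 9: x=0 → posterior Dirichlet(13/4, 11/2, 14, 31/5, 13)
obs 10: x=0 → posterior Dirichlet(17/4, 11/2, 14, 31/5, 13)
obs 11: x=1 → posterior Dirichlet(17/4, 13/2, 14, 31/5, 13)
obs 12: x=4 → posterior Dirichlet(17/4, 13/2, 14, 31/5, 14)
obs 13: x=2 → posterior Dirichlet(17/4, 13/2, 15, 31/5, 14)

k = 2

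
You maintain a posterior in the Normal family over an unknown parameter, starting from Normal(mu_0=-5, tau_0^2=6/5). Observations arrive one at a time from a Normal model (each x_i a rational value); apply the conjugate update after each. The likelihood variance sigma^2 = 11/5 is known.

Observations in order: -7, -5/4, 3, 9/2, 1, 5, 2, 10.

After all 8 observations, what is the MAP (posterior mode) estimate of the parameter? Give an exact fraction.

97/118

obs 1: x=-7 → posterior Normal(-97/17, 66/85)
obs 2: x=-5/4 → posterior Normal(-209/46, 66/115)
obs 3: x=3 → posterior Normal(-173/58, 66/145)
obs 4: x=9/2 → posterior Normal(-17/10, 66/175)
obs 5: x=1 → posterior Normal(-107/82, 66/205)
obs 6: x=5 → posterior Normal(-1/2, 66/235)
obs 7: x=2 → posterior Normal(-23/106, 66/265)
obs 8: x=10 → posterior Normal(97/118, 66/295)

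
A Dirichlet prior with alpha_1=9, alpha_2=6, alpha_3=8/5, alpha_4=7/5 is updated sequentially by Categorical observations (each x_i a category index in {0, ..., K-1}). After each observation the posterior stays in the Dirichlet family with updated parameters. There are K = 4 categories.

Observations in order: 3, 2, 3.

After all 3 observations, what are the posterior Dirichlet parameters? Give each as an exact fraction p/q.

alpha_1=9, alpha_2=6, alpha_3=13/5, alpha_4=17/5

obs 1: x=3 → posterior Dirichlet(9, 6, 8/5, 12/5)
obs 2: x=2 → posterior Dirichlet(9, 6, 13/5, 12/5)
obs 3: x=3 → posterior Dirichlet(9, 6, 13/5, 17/5)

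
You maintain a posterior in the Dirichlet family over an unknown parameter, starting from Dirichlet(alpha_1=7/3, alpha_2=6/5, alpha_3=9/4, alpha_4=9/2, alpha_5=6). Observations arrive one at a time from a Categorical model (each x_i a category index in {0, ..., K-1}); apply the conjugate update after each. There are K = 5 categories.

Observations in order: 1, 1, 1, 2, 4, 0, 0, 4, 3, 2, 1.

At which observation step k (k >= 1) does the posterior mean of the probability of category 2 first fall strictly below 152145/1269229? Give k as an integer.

obs 1: x=1 → posterior Dirichlet(7/3, 11/5, 9/4, 9/2, 6)
obs 2: x=1 → posterior Dirichlet(7/3, 16/5, 9/4, 9/2, 6)
obs 3: x=1 → posterior Dirichlet(7/3, 21/5, 9/4, 9/2, 6)
obs 4: x=2 → posterior Dirichlet(7/3, 21/5, 13/4, 9/2, 6)
obs 5: x=4 → posterior Dirichlet(7/3, 21/5, 13/4, 9/2, 7)
obs 6: x=0 → posterior Dirichlet(10/3, 21/5, 13/4, 9/2, 7)
obs 7: x=0 → posterior Dirichlet(13/3, 21/5, 13/4, 9/2, 7)
obs 8: x=4 → posterior Dirichlet(13/3, 21/5, 13/4, 9/2, 8)
obs 9: x=3 → posterior Dirichlet(13/3, 21/5, 13/4, 11/2, 8)
obs 10: x=2 → posterior Dirichlet(13/3, 21/5, 17/4, 11/2, 8)
obs 11: x=1 → posterior Dirichlet(13/3, 26/5, 17/4, 11/2, 8)

k = 3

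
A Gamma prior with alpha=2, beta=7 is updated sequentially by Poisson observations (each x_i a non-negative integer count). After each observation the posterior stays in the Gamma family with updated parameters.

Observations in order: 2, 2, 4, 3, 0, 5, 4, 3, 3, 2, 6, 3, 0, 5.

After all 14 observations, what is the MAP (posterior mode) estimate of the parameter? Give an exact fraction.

obs 1: x=2 → posterior Gamma(4, 8)
obs 2: x=2 → posterior Gamma(6, 9)
obs 3: x=4 → posterior Gamma(10, 10)
obs 4: x=3 → posterior Gamma(13, 11)
obs 5: x=0 → posterior Gamma(13, 12)
obs 6: x=5 → posterior Gamma(18, 13)
obs 7: x=4 → posterior Gamma(22, 14)
obs 8: x=3 → posterior Gamma(25, 15)
obs 9: x=3 → posterior Gamma(28, 16)
obs 10: x=2 → posterior Gamma(30, 17)
obs 11: x=6 → posterior Gamma(36, 18)
obs 12: x=3 → posterior Gamma(39, 19)
obs 13: x=0 → posterior Gamma(39, 20)
obs 14: x=5 → posterior Gamma(44, 21)

43/21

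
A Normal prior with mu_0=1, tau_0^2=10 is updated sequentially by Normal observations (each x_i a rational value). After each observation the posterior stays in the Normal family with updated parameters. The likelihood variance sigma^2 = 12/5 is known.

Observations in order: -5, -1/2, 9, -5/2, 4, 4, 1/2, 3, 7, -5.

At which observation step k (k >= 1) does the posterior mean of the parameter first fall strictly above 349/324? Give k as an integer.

obs 1: x=-5 → posterior Normal(-119/31, 60/31)
obs 2: x=-1/2 → posterior Normal(-263/112, 15/14)
obs 3: x=9 → posterior Normal(187/162, 20/27)
obs 4: x=-5/2 → posterior Normal(31/106, 30/53)
obs 5: x=4 → posterior Normal(1, 60/131)
obs 6: x=4 → posterior Normal(77/52, 5/13)
obs 7: x=1/2 → posterior Normal(487/362, 60/181)
obs 8: x=3 → posterior Normal(637/412, 30/103)
obs 9: x=7 → posterior Normal(47/22, 20/77)
obs 10: x=-5 → posterior Normal(737/512, 15/64)

k = 3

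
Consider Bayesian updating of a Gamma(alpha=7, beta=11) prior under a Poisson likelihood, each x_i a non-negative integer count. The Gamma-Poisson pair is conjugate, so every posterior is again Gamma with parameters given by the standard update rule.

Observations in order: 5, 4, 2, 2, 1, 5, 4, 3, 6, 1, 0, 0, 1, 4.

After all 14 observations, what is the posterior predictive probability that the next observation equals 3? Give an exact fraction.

13098372688034515378945206974525827803290667361579835414886474609375/82931725705091616965254232438514566604250680379656647571775292440576

obs 1: x=5 → posterior Gamma(12, 12)
obs 2: x=4 → posterior Gamma(16, 13)
obs 3: x=2 → posterior Gamma(18, 14)
obs 4: x=2 → posterior Gamma(20, 15)
obs 5: x=1 → posterior Gamma(21, 16)
obs 6: x=5 → posterior Gamma(26, 17)
obs 7: x=4 → posterior Gamma(30, 18)
obs 8: x=3 → posterior Gamma(33, 19)
obs 9: x=6 → posterior Gamma(39, 20)
obs 10: x=1 → posterior Gamma(40, 21)
obs 11: x=0 → posterior Gamma(40, 22)
obs 12: x=0 → posterior Gamma(40, 23)
obs 13: x=1 → posterior Gamma(41, 24)
obs 14: x=4 → posterior Gamma(45, 25)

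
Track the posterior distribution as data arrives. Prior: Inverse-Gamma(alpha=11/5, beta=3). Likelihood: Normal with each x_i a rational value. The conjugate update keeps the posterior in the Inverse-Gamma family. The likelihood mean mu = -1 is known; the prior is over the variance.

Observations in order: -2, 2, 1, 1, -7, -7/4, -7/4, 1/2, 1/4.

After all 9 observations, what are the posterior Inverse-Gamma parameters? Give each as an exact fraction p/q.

alpha=67/10, beta=1039/32

obs 1: x=-2 → posterior Inverse-Gamma(27/10, 7/2)
obs 2: x=2 → posterior Inverse-Gamma(16/5, 8)
obs 3: x=1 → posterior Inverse-Gamma(37/10, 10)
obs 4: x=1 → posterior Inverse-Gamma(21/5, 12)
obs 5: x=-7 → posterior Inverse-Gamma(47/10, 30)
obs 6: x=-7/4 → posterior Inverse-Gamma(26/5, 969/32)
obs 7: x=-7/4 → posterior Inverse-Gamma(57/10, 489/16)
obs 8: x=1/2 → posterior Inverse-Gamma(31/5, 507/16)
obs 9: x=1/4 → posterior Inverse-Gamma(67/10, 1039/32)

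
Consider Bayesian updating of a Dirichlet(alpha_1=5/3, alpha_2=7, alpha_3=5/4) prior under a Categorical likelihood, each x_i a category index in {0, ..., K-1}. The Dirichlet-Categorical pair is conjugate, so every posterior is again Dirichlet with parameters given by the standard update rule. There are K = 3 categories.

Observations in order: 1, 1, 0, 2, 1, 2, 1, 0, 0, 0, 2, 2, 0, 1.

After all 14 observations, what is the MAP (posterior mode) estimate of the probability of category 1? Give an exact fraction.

132/251

obs 1: x=1 → posterior Dirichlet(5/3, 8, 5/4)
obs 2: x=1 → posterior Dirichlet(5/3, 9, 5/4)
obs 3: x=0 → posterior Dirichlet(8/3, 9, 5/4)
obs 4: x=2 → posterior Dirichlet(8/3, 9, 9/4)
obs 5: x=1 → posterior Dirichlet(8/3, 10, 9/4)
obs 6: x=2 → posterior Dirichlet(8/3, 10, 13/4)
obs 7: x=1 → posterior Dirichlet(8/3, 11, 13/4)
obs 8: x=0 → posterior Dirichlet(11/3, 11, 13/4)
obs 9: x=0 → posterior Dirichlet(14/3, 11, 13/4)
obs 10: x=0 → posterior Dirichlet(17/3, 11, 13/4)
obs 11: x=2 → posterior Dirichlet(17/3, 11, 17/4)
obs 12: x=2 → posterior Dirichlet(17/3, 11, 21/4)
obs 13: x=0 → posterior Dirichlet(20/3, 11, 21/4)
obs 14: x=1 → posterior Dirichlet(20/3, 12, 21/4)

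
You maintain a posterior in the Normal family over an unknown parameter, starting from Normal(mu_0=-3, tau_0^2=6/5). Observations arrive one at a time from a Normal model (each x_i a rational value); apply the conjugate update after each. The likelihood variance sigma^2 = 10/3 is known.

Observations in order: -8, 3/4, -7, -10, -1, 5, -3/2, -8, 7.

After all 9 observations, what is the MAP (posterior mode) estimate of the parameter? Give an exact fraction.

obs 1: x=-8 → posterior Normal(-147/34, 15/17)
obs 2: x=3/4 → posterior Normal(-561/172, 30/43)
obs 3: x=-7 → posterior Normal(-813/208, 15/26)
obs 4: x=-10 → posterior Normal(-1173/244, 30/61)
obs 5: x=-1 → posterior Normal(-1209/280, 3/7)
obs 6: x=5 → posterior Normal(-1029/316, 30/79)
obs 7: x=-3/2 → posterior Normal(-1083/352, 15/44)
obs 8: x=-8 → posterior Normal(-1371/388, 30/97)
obs 9: x=7 → posterior Normal(-1119/424, 15/53)

-1119/424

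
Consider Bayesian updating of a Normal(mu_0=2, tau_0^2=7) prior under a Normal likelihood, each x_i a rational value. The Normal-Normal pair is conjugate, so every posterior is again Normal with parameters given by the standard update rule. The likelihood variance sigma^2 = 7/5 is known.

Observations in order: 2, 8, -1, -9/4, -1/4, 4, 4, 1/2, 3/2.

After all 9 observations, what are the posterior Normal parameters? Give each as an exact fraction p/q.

obs 1: x=2 → posterior Normal(2, 7/6)
obs 2: x=8 → posterior Normal(52/11, 7/11)
obs 3: x=-1 → posterior Normal(47/16, 7/16)
obs 4: x=-9/4 → posterior Normal(143/84, 1/3)
obs 5: x=-1/4 → posterior Normal(69/52, 7/26)
obs 6: x=4 → posterior Normal(109/62, 7/31)
obs 7: x=4 → posterior Normal(149/72, 7/36)
obs 8: x=1/2 → posterior Normal(77/41, 7/41)
obs 9: x=3/2 → posterior Normal(169/92, 7/46)

mu_0=169/92, tau_0^2=7/46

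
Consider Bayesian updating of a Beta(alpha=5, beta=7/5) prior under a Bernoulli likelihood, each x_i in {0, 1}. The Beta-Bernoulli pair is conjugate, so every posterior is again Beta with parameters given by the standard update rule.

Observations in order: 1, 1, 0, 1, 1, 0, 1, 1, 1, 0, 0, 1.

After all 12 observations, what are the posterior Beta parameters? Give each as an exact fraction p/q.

obs 1: x=1 → posterior Beta(6, 7/5)
obs 2: x=1 → posterior Beta(7, 7/5)
obs 3: x=0 → posterior Beta(7, 12/5)
obs 4: x=1 → posterior Beta(8, 12/5)
obs 5: x=1 → posterior Beta(9, 12/5)
obs 6: x=0 → posterior Beta(9, 17/5)
obs 7: x=1 → posterior Beta(10, 17/5)
obs 8: x=1 → posterior Beta(11, 17/5)
obs 9: x=1 → posterior Beta(12, 17/5)
obs 10: x=0 → posterior Beta(12, 22/5)
obs 11: x=0 → posterior Beta(12, 27/5)
obs 12: x=1 → posterior Beta(13, 27/5)

alpha=13, beta=27/5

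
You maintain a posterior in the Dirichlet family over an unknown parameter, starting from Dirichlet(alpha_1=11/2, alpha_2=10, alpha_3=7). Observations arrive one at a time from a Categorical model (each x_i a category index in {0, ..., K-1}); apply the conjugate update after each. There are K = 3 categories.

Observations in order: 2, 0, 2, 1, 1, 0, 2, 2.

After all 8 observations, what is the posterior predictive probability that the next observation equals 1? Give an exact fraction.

obs 1: x=2 → posterior Dirichlet(11/2, 10, 8)
obs 2: x=0 → posterior Dirichlet(13/2, 10, 8)
obs 3: x=2 → posterior Dirichlet(13/2, 10, 9)
obs 4: x=1 → posterior Dirichlet(13/2, 11, 9)
obs 5: x=1 → posterior Dirichlet(13/2, 12, 9)
obs 6: x=0 → posterior Dirichlet(15/2, 12, 9)
obs 7: x=2 → posterior Dirichlet(15/2, 12, 10)
obs 8: x=2 → posterior Dirichlet(15/2, 12, 11)

24/61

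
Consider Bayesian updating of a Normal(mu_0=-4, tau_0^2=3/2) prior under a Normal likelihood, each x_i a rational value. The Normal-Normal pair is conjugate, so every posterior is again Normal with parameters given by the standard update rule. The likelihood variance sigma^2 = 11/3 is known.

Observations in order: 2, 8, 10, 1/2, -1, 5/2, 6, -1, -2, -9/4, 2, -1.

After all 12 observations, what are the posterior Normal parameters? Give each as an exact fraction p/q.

obs 1: x=2 → posterior Normal(-70/31, 33/31)
obs 2: x=8 → posterior Normal(1/20, 33/40)
obs 3: x=10 → posterior Normal(92/49, 33/49)
obs 4: x=1/2 → posterior Normal(193/116, 33/58)
obs 5: x=-1 → posterior Normal(175/134, 33/67)
obs 6: x=5/2 → posterior Normal(55/38, 33/76)
obs 7: x=6 → posterior Normal(164/85, 33/85)
obs 8: x=-1 → posterior Normal(155/94, 33/94)
obs 9: x=-2 → posterior Normal(137/103, 33/103)
obs 10: x=-9/4 → posterior Normal(467/448, 33/112)
obs 11: x=2 → posterior Normal(49/44, 3/11)
obs 12: x=-1 → posterior Normal(503/520, 33/130)

mu_0=503/520, tau_0^2=33/130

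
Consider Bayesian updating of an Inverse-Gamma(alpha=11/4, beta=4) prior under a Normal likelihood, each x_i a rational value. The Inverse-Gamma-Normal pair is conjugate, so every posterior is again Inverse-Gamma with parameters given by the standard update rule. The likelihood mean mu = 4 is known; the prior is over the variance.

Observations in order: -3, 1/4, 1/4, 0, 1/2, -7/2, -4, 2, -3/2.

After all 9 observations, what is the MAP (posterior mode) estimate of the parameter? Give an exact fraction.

obs 1: x=-3 → posterior Inverse-Gamma(13/4, 57/2)
obs 2: x=1/4 → posterior Inverse-Gamma(15/4, 1137/32)
obs 3: x=1/4 → posterior Inverse-Gamma(17/4, 681/16)
obs 4: x=0 → posterior Inverse-Gamma(19/4, 809/16)
obs 5: x=1/2 → posterior Inverse-Gamma(21/4, 907/16)
obs 6: x=-7/2 → posterior Inverse-Gamma(23/4, 1357/16)
obs 7: x=-4 → posterior Inverse-Gamma(25/4, 1869/16)
obs 8: x=2 → posterior Inverse-Gamma(27/4, 1901/16)
obs 9: x=-3/2 → posterior Inverse-Gamma(29/4, 2143/16)

2143/132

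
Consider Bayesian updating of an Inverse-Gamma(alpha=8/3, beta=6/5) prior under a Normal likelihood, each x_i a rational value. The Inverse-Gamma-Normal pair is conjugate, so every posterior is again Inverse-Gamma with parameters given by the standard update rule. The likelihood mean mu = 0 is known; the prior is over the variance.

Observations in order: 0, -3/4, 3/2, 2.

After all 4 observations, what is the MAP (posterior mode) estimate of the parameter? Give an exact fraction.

2211/2720

obs 1: x=0 → posterior Inverse-Gamma(19/6, 6/5)
obs 2: x=-3/4 → posterior Inverse-Gamma(11/3, 237/160)
obs 3: x=3/2 → posterior Inverse-Gamma(25/6, 417/160)
obs 4: x=2 → posterior Inverse-Gamma(14/3, 737/160)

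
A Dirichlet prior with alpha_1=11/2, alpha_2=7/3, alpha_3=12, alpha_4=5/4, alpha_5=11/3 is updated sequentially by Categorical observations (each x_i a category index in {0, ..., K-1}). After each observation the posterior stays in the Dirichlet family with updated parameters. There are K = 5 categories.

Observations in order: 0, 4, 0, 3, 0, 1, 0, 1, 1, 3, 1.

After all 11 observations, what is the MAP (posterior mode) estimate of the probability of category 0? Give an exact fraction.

obs 1: x=0 → posterior Dirichlet(13/2, 7/3, 12, 5/4, 11/3)
obs 2: x=4 → posterior Dirichlet(13/2, 7/3, 12, 5/4, 14/3)
obs 3: x=0 → posterior Dirichlet(15/2, 7/3, 12, 5/4, 14/3)
obs 4: x=3 → posterior Dirichlet(15/2, 7/3, 12, 9/4, 14/3)
obs 5: x=0 → posterior Dirichlet(17/2, 7/3, 12, 9/4, 14/3)
obs 6: x=1 → posterior Dirichlet(17/2, 10/3, 12, 9/4, 14/3)
obs 7: x=0 → posterior Dirichlet(19/2, 10/3, 12, 9/4, 14/3)
obs 8: x=1 → posterior Dirichlet(19/2, 13/3, 12, 9/4, 14/3)
obs 9: x=1 → posterior Dirichlet(19/2, 16/3, 12, 9/4, 14/3)
obs 10: x=3 → posterior Dirichlet(19/2, 16/3, 12, 13/4, 14/3)
obs 11: x=1 → posterior Dirichlet(19/2, 19/3, 12, 13/4, 14/3)

34/123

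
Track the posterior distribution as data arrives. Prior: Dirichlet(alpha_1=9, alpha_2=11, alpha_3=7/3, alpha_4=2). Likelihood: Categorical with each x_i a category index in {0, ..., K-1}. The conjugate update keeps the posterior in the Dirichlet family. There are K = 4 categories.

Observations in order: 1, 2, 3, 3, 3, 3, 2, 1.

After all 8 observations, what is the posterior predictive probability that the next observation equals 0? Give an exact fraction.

obs 1: x=1 → posterior Dirichlet(9, 12, 7/3, 2)
obs 2: x=2 → posterior Dirichlet(9, 12, 10/3, 2)
obs 3: x=3 → posterior Dirichlet(9, 12, 10/3, 3)
obs 4: x=3 → posterior Dirichlet(9, 12, 10/3, 4)
obs 5: x=3 → posterior Dirichlet(9, 12, 10/3, 5)
obs 6: x=3 → posterior Dirichlet(9, 12, 10/3, 6)
obs 7: x=2 → posterior Dirichlet(9, 12, 13/3, 6)
obs 8: x=1 → posterior Dirichlet(9, 13, 13/3, 6)

27/97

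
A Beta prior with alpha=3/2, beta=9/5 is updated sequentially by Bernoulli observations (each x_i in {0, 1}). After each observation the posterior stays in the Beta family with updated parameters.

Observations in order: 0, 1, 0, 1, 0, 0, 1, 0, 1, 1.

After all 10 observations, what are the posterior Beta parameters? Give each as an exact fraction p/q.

alpha=13/2, beta=34/5

obs 1: x=0 → posterior Beta(3/2, 14/5)
obs 2: x=1 → posterior Beta(5/2, 14/5)
obs 3: x=0 → posterior Beta(5/2, 19/5)
obs 4: x=1 → posterior Beta(7/2, 19/5)
obs 5: x=0 → posterior Beta(7/2, 24/5)
obs 6: x=0 → posterior Beta(7/2, 29/5)
obs 7: x=1 → posterior Beta(9/2, 29/5)
obs 8: x=0 → posterior Beta(9/2, 34/5)
obs 9: x=1 → posterior Beta(11/2, 34/5)
obs 10: x=1 → posterior Beta(13/2, 34/5)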